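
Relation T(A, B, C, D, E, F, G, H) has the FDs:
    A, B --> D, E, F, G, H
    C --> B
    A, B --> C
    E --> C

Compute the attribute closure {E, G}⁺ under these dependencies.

Start with {E, G}.
E --> C applies; add {C} → now {C, E, G}.
C --> B applies; add {B} → now {B, C, E, G}.
No further FD applies.

{B, C, E, G}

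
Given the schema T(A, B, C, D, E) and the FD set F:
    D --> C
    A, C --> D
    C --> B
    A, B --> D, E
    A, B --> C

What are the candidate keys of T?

Attributes never on any right-hand side: {A} — every candidate key must contain it.
Closure of {A, B} is {A, B, C, D, E}, the whole schema; {A, B} is a candidate key.
Closure of {A, C} is {A, B, C, D, E}, the whole schema; {A, C} is a candidate key.
Closure of {A, D} is {A, B, C, D, E}, the whole schema; {A, D} is a candidate key.
Any other superkey properly contains one of these, so there are no further candidate keys.

{A, B}, {A, C}, {A, D}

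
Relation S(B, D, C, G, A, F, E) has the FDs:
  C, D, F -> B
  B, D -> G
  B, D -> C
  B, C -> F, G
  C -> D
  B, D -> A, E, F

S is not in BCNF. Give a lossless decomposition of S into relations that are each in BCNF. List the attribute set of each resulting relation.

{A, B, C, E, F, G}; {C, D}

Candidate keys of the original relation: {B, C}, {B, D}, {C, F}.
{A, B, C, D, E, F, G}: {C} determines {C, D} here but is not a superkey — split on C -> D, giving {C, D} and {A, B, C, E, F, G}.
{C, D} has no BCNF violation.
{A, B, C, E, F, G} has no BCNF violation.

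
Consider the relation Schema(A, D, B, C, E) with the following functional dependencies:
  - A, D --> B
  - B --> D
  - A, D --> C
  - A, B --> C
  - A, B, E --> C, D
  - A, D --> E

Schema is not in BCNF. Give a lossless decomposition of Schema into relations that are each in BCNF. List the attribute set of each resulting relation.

Candidate keys of the original relation: {A, B}, {A, D}.
Within {A, B, C, D, E}: {B}⁺ ∩ {A, B, C, D, E} = {B, D}, not the whole set, so B --> D violates BCNF; decompose into {B, D} and {A, B, C, E}.
{B, D}: every determinant is a superkey — BCNF.
{A, B, C, E}: every determinant is a superkey — BCNF.

{A, B, C, E}; {B, D}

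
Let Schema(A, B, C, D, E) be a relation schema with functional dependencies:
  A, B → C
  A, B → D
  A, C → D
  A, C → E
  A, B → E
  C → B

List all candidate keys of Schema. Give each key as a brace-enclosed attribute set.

{A} never appears on the right of any FD, so every key must include it.
{A, B}⁺ = {A, B, C, D, E}, which is every attribute, so {A, B} is a candidate key.
{A, C}⁺ = {A, B, C, D, E}, which is every attribute, so {A, C} is a candidate key.
These are minimal and exhaustive — every other superkey contains one of them.

{A, B}, {A, C}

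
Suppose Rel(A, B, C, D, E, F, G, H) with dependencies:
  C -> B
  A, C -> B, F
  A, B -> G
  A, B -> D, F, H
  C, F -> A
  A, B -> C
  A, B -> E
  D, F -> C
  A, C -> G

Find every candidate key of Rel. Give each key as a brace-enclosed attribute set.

Closure of {A, B} is {A, B, C, D, E, F, G, H}, the whole schema; {A, B} is a candidate key.
Closure of {A, C} is {A, B, C, D, E, F, G, H}, the whole schema; {A, C} is a candidate key.
Closure of {C, F} is {A, B, C, D, E, F, G, H}, the whole schema; {C, F} is a candidate key.
Closure of {D, F} is {A, B, C, D, E, F, G, H}, the whole schema; {D, F} is a candidate key.
These are minimal and exhaustive — every other superkey contains one of them.

{A, B}, {A, C}, {C, F}, {D, F}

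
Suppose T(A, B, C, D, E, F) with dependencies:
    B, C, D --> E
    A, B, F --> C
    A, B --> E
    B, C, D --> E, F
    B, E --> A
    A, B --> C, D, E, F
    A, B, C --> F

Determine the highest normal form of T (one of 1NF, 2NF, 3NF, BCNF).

Candidate keys: {A, B}, {B, C, D}, {B, E}. Prime attributes: {A, B, C, D, E}.
Each dependency's left side is a superkey — BCNF holds.

BCNF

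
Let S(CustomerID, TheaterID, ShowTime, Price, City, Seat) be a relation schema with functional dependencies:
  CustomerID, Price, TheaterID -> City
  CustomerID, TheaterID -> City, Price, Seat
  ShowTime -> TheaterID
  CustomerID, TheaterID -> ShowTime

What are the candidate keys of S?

{CustomerID} never appears on the right of any FD, so every key must include it.
{CustomerID, ShowTime}⁺ = {City, CustomerID, Price, Seat, ShowTime, TheaterID}, which is every attribute, so {CustomerID, ShowTime} is a candidate key.
{CustomerID, TheaterID}⁺ = {City, CustomerID, Price, Seat, ShowTime, TheaterID}, which is every attribute, so {CustomerID, TheaterID} is a candidate key.
These are minimal and exhaustive — every other superkey contains one of them.

{CustomerID, ShowTime}, {CustomerID, TheaterID}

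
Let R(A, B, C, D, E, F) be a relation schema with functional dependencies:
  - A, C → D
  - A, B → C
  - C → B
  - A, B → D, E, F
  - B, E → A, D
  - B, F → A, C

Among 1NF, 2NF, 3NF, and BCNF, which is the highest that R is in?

Candidate keys: {A, B}, {A, C}, {B, E}, {B, F}, {C, E}, {C, F}. Prime attributes: {A, B, C, E, F}.
For C → B we have {C}⁺ = {B, C}; {C} is not a superkey, so BCNF fails.
Its right-hand attributes {B} are all prime, as are those of every other non-superkey FD — the relation is in 3NF.

3NF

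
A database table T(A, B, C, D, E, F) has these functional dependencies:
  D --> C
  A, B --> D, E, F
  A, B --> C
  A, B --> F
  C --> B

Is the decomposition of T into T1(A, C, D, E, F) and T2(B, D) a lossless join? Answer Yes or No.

The shared attributes are {D} and {D}⁺ = {B, C, D}.
This includes all of T2, so the common attributes are a superkey of T2 — the join is lossless.

Yes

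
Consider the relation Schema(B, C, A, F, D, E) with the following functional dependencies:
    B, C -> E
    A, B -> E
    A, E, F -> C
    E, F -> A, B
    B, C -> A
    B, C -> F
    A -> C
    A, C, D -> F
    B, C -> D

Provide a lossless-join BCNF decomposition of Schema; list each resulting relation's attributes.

Candidate keys of the original relation: {A, B}, {A, D, E}, {B, C}, {E, F}.
In {A, B, C, D, E, F}, {A} is not a superkey ({A}⁺ restricted to this set is {A, C}), so split on A -> C into {A, C} and {A, B, D, E, F}.
{A, C} has no BCNF violation.
In {A, B, D, E, F}, {A, D} is not a superkey ({A, D}⁺ restricted to this set is {A, D, F}), so split on A, D -> F into {A, D, F} and {A, B, D, E}.
{A, D, F} has no BCNF violation.
{A, B, D, E} has no BCNF violation.

{A, B, D, E}; {A, C}; {A, D, F}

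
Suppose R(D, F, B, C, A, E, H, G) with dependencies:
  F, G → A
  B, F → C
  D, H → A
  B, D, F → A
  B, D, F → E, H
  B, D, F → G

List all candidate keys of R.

{B, D, F}

No FD produces {B, D, F}, so they must be in every candidate key.
{B, D, F} is a candidate key since {B, D, F}⁺ = {A, B, C, D, E, F, G, H} covers every attribute.
No smaller or unrelated set reaches every attribute, so there are no other keys.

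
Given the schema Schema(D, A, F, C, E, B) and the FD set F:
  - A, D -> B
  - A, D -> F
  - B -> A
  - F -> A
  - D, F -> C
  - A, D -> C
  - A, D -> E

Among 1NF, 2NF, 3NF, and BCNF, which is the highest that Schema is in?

3NF

Candidate keys: {A, D}, {B, D}, {D, F}. Prime attributes: {A, B, D, F}.
B -> A: {B}⁺ = {A, B}, which is not all of the attributes, so the left side is not a superkey — BCNF is violated.
But every attribute on its right side ({A}) is prime, and the same holds for every other non-superkey FD, so 3NF still holds.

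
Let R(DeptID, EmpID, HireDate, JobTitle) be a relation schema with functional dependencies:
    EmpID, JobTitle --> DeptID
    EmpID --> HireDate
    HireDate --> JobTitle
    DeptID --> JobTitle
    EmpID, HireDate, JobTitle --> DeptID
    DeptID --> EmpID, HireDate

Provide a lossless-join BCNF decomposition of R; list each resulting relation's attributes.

{DeptID, EmpID, HireDate}; {HireDate, JobTitle}

Candidate keys of the original relation: {DeptID}, {EmpID}.
In {DeptID, EmpID, HireDate, JobTitle}, {HireDate} is not a superkey ({HireDate}⁺ restricted to this set is {HireDate, JobTitle}), so split on HireDate --> JobTitle into {HireDate, JobTitle} and {DeptID, EmpID, HireDate}.
{HireDate, JobTitle} is in BCNF.
{DeptID, EmpID, HireDate} is in BCNF.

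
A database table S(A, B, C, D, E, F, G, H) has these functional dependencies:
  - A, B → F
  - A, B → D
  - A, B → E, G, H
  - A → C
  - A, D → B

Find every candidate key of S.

{A, B}, {A, D}

{A} never appears on the right of any FD, so every key must include it.
{A, B}⁺ = {A, B, C, D, E, F, G, H} — all of the relation — so {A, B} is a candidate key.
{A, D}⁺ = {A, B, C, D, E, F, G, H} — all of the relation — so {A, D} is a candidate key.
Any other superkey properly contains one of these, so there are no further candidate keys.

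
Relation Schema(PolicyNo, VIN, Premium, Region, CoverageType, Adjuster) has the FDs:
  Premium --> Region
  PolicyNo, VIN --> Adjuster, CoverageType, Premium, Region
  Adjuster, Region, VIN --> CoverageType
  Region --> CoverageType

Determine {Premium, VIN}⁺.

{CoverageType, Premium, Region, VIN}

Start with {Premium, VIN}.
Premium --> Region applies; add {Region} → now {Premium, Region, VIN}.
Region --> CoverageType applies; add {CoverageType} → now {CoverageType, Premium, Region, VIN}.
No further FD applies.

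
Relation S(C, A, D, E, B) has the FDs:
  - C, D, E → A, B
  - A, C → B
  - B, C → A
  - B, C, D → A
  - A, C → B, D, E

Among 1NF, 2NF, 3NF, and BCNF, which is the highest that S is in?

BCNF

Candidate keys: {A, C}, {B, C}, {C, D, E}. Prime attributes: {A, B, C, D, E}.
Every FD has a superkey on the left, so the relation is in BCNF.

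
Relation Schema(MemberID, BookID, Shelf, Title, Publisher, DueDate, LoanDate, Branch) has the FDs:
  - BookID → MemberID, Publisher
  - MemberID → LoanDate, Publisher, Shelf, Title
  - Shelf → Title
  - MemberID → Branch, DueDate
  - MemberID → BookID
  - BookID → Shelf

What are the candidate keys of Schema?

{BookID}, {MemberID}

{BookID} is a candidate key since {BookID}⁺ = {BookID, Branch, DueDate, LoanDate, MemberID, Publisher, Shelf, Title} covers every attribute.
{MemberID} is a candidate key since {MemberID}⁺ = {BookID, Branch, DueDate, LoanDate, MemberID, Publisher, Shelf, Title} covers every attribute.
Any other superkey properly contains one of these, so there are no further candidate keys.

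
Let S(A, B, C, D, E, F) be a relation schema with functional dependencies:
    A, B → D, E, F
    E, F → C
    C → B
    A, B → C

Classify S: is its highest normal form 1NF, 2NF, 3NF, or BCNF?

Candidate keys: {A, B}, {A, C}, {A, E, F}. Prime attributes: {A, B, C, E, F}.
E, F → C breaks BCNF: {E, F}⁺ = {B, C, E, F}, so {E, F} is not a superkey.
But every attribute on its right side ({C}) is prime, and the same holds for every other non-superkey FD, so 3NF still holds.

3NF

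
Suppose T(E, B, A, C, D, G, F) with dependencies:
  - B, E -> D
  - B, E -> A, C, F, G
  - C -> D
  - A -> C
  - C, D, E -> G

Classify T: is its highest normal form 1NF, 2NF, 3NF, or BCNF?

2NF

Candidate key: {B, E}. Prime attributes: {B, E}.
For C -> D we have {C}⁺ = {C, D}; {C} is not a superkey, so BCNF fails.
C -> D determines the non-prime attribute {D} from a non-superkey — 3NF is violated.
No non-prime attribute depends on a proper subset of any candidate key, so 2NF holds.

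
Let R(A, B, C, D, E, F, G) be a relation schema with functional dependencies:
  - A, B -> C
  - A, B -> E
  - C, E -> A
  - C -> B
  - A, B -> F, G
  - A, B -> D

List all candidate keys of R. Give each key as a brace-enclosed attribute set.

{A, B}⁺ = {A, B, C, D, E, F, G}, which is every attribute, so {A, B} is a candidate key.
{A, C}⁺ = {A, B, C, D, E, F, G}, which is every attribute, so {A, C} is a candidate key.
{C, E}⁺ = {A, B, C, D, E, F, G}, which is every attribute, so {C, E} is a candidate key.
These are minimal and exhaustive — every other superkey contains one of them.

{A, B}, {A, C}, {C, E}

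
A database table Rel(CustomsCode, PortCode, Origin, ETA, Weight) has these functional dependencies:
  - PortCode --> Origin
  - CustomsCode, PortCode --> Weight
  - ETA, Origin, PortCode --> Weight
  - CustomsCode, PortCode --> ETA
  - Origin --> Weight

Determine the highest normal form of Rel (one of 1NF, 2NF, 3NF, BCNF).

Candidate key: {CustomsCode, PortCode}. Prime attributes: {CustomsCode, PortCode}.
For PortCode --> Origin we have {PortCode}⁺ = {Origin, PortCode, Weight}; {PortCode} is not a superkey, so BCNF fails.
Because {Origin} is non-prime and the left side of PortCode --> Origin is not a superkey, the relation is not in 3NF.
Since {PortCode} ⊂ {CustomsCode, PortCode} and {PortCode}⁺ ⊇ {Origin, Weight} with {Origin, Weight} non-prime, there is a partial dependency; 2NF fails.

1NF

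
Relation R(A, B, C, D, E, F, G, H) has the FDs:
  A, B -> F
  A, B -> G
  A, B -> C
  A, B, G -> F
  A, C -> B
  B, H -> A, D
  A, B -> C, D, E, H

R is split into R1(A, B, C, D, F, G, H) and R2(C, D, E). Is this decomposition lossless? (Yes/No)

R1 ∩ R2 = {C, D}; its closure under F is {C, D}.
Neither R1 nor R2 is contained in that closure, so the decomposition is lossy.

No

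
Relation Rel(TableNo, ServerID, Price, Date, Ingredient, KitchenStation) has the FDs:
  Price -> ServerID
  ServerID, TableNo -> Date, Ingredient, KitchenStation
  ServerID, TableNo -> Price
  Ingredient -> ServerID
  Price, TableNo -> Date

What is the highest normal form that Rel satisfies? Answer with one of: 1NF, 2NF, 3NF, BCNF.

Candidate keys: {Ingredient, TableNo}, {Price, TableNo}, {ServerID, TableNo}. Prime attributes: {Ingredient, Price, ServerID, TableNo}.
Price -> ServerID: {Price}⁺ = {Price, ServerID}, which is not all of the attributes, so the left side is not a superkey — BCNF is violated.
Since {ServerID} ⊆ prime attributes and every other non-superkey FD also has a prime right side, the schema is in 3NF.

3NF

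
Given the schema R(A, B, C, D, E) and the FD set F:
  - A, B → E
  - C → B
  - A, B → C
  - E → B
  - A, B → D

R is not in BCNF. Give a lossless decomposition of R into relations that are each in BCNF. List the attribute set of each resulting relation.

{A, C, D, E}; {B, C}

Candidate keys of the original relation: {A, B}, {A, C}, {A, E}.
In {A, B, C, D, E}, {C} is not a superkey ({C}⁺ restricted to this set is {B, C}), so split on C → B into {B, C} and {A, C, D, E}.
{B, C} has no BCNF violation.
{A, C, D, E} has no BCNF violation.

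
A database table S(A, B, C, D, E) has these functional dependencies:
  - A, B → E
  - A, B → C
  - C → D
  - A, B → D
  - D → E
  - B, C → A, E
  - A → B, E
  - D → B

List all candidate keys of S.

{A}, {C}

{A}⁺ = {A, B, C, D, E}, which is every attribute, so {A} is a candidate key.
{C}⁺ = {A, B, C, D, E}, which is every attribute, so {C} is a candidate key.
No proper subset of any of these is a key, and no other minimal superkey exists.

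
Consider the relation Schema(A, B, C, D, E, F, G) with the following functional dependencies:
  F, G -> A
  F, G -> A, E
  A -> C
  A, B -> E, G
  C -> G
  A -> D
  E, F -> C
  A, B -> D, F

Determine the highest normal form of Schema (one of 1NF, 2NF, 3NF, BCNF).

1NF

Candidate keys: {A, B}, {B, C, F}, {B, E, F}, {B, F, G}. Prime attributes: {A, B, C, E, F, G}.
F, G -> A: {F, G}⁺ = {A, C, D, E, F, G}, which is not all of the attributes, so the left side is not a superkey — BCNF is violated.
A -> D has non-prime {D} on the right and a non-superkey on the left, so 3NF fails.
Since {A} ⊂ {A, B} and {A}⁺ ⊇ {D} with {D} non-prime, there is a partial dependency; 2NF fails.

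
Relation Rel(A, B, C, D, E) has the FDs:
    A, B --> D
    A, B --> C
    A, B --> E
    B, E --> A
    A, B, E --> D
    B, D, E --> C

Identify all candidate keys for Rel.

No FD produces {B}, so it must be in every candidate key.
{A, B}⁺ = {A, B, C, D, E} — all of the relation — so {A, B} is a candidate key.
{B, E}⁺ = {A, B, C, D, E} — all of the relation — so {B, E} is a candidate key.
Any other superkey properly contains one of these, so there are no further candidate keys.

{A, B}, {B, E}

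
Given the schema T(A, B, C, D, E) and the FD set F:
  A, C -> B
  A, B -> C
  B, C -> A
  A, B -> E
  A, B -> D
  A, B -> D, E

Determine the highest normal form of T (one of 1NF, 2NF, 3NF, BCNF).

BCNF

Candidate keys: {A, B}, {A, C}, {B, C}. Prime attributes: {A, B, C}.
Each dependency's left side is a superkey — BCNF holds.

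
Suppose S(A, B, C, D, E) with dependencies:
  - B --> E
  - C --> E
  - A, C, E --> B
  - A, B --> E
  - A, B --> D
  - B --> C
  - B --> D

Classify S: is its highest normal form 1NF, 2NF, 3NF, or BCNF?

Candidate keys: {A, B}, {A, C}. Prime attributes: {A, B, C}.
For B --> E we have {B}⁺ = {B, C, D, E}; {B} is not a superkey, so BCNF fails.
Because {E} is non-prime and the left side of B --> E is not a superkey, the relation is not in 3NF.
{B} is a proper subset of the key {A, B}, and {B}⁺ contains the non-prime attributes {D, E} — a partial dependency, so 2NF is violated.

1NF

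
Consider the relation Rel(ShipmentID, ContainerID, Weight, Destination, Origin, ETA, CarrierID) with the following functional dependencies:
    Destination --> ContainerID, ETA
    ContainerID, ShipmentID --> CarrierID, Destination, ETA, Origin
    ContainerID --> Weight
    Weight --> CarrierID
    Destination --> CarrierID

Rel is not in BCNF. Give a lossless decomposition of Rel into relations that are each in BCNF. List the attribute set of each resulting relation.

{CarrierID, Weight}; {ContainerID, Destination, ETA}; {ContainerID, Weight}; {Destination, Origin, ShipmentID}

Candidate keys of the original relation: {ContainerID, ShipmentID}, {Destination, ShipmentID}.
In {CarrierID, ContainerID, Destination, ETA, Origin, ShipmentID, Weight}, {Destination} is not a superkey ({Destination}⁺ restricted to this set is {CarrierID, ContainerID, Destination, ETA, Weight}), so split on Destination --> CarrierID, ContainerID, ETA, Weight into {CarrierID, ContainerID, Destination, ETA, Weight} and {Destination, Origin, ShipmentID}.
In {CarrierID, ContainerID, Destination, ETA, Weight}, {ContainerID} is not a superkey ({ContainerID}⁺ restricted to this set is {CarrierID, ContainerID, Weight}), so split on ContainerID --> CarrierID, Weight into {CarrierID, ContainerID, Weight} and {ContainerID, Destination, ETA}.
In {CarrierID, ContainerID, Weight}, {Weight} is not a superkey ({Weight}⁺ restricted to this set is {CarrierID, Weight}), so split on Weight --> CarrierID into {CarrierID, Weight} and {ContainerID, Weight}.
{CarrierID, Weight} is in BCNF.
{ContainerID, Weight} is in BCNF.
{ContainerID, Destination, ETA} is in BCNF.
{Destination, Origin, ShipmentID} is in BCNF.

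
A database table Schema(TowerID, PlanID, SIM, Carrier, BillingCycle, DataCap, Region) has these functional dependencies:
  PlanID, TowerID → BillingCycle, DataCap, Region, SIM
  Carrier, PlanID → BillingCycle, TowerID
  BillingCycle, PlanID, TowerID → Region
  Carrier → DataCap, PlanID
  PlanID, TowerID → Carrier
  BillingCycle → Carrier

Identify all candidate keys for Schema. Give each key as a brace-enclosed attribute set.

Closure of {BillingCycle} is {BillingCycle, Carrier, DataCap, PlanID, Region, SIM, TowerID}, the whole schema; {BillingCycle} is a candidate key.
Closure of {Carrier} is {BillingCycle, Carrier, DataCap, PlanID, Region, SIM, TowerID}, the whole schema; {Carrier} is a candidate key.
Closure of {PlanID, TowerID} is {BillingCycle, Carrier, DataCap, PlanID, Region, SIM, TowerID}, the whole schema; {PlanID, TowerID} is a candidate key.
No proper subset of any of these is a key, and no other minimal superkey exists.

{BillingCycle}, {Carrier}, {PlanID, TowerID}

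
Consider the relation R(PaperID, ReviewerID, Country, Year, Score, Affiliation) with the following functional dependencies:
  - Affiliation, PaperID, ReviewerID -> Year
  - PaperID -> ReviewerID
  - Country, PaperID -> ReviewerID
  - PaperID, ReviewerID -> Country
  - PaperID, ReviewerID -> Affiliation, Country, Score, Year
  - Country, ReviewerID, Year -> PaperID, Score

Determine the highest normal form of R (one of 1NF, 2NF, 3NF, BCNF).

Candidate keys: {Country, ReviewerID, Year}, {PaperID}. Prime attributes: {Country, PaperID, ReviewerID, Year}.
Every FD has a superkey on the left, so the relation is in BCNF.

BCNF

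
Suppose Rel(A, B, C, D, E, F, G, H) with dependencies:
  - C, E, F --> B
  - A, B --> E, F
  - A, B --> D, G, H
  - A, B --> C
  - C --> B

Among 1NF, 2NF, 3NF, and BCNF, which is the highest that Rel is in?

Candidate keys: {A, B}, {A, C}. Prime attributes: {A, B, C}.
C, E, F --> B: {C, E, F}⁺ = {B, C, E, F}, which is not all of the attributes, so the left side is not a superkey — BCNF is violated.
But every attribute on its right side ({B}) is prime, and the same holds for every other non-superkey FD, so 3NF still holds.

3NF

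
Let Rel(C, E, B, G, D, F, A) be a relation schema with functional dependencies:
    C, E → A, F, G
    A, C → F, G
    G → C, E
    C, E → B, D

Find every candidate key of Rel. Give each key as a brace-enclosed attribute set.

{A, C}, {C, E}, {G}

{G}⁺ = {A, B, C, D, E, F, G} — all of the relation — so {G} is a candidate key.
{A, C}⁺ = {A, B, C, D, E, F, G} — all of the relation — so {A, C} is a candidate key.
{C, E}⁺ = {A, B, C, D, E, F, G} — all of the relation — so {C, E} is a candidate key.
No proper subset of any of these is a key, and no other minimal superkey exists.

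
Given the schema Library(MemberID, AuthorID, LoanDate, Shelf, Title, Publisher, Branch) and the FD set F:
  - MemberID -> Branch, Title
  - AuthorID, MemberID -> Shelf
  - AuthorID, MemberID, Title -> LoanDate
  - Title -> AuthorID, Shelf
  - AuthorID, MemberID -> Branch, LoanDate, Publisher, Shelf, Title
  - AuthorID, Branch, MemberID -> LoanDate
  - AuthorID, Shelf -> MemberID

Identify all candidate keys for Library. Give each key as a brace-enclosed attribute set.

{MemberID}⁺ = {AuthorID, Branch, LoanDate, MemberID, Publisher, Shelf, Title}, which is every attribute, so {MemberID} is a candidate key.
{Title}⁺ = {AuthorID, Branch, LoanDate, MemberID, Publisher, Shelf, Title}, which is every attribute, so {Title} is a candidate key.
{AuthorID, Shelf}⁺ = {AuthorID, Branch, LoanDate, MemberID, Publisher, Shelf, Title}, which is every attribute, so {AuthorID, Shelf} is a candidate key.
These are minimal and exhaustive — every other superkey contains one of them.

{AuthorID, Shelf}, {MemberID}, {Title}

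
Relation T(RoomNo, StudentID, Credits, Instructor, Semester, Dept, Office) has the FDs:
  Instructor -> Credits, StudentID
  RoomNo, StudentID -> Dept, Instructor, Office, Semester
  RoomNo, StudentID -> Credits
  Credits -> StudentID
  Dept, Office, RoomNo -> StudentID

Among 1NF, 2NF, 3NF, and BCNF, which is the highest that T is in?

3NF

Candidate keys: {Credits, RoomNo}, {Dept, Office, RoomNo}, {Instructor, RoomNo}, {RoomNo, StudentID}. Prime attributes: {Credits, Dept, Instructor, Office, RoomNo, StudentID}.
Instructor -> Credits, StudentID: {Instructor}⁺ = {Credits, Instructor, StudentID}, which is not all of the attributes, so the left side is not a superkey — BCNF is violated.
Since {Credits, StudentID} ⊆ prime attributes and every other non-superkey FD also has a prime right side, the schema is in 3NF.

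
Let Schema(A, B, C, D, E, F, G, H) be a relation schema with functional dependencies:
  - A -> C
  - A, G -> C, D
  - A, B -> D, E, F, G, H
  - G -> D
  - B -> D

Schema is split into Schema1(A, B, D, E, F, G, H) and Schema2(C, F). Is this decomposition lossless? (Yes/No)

Common attributes: {F}; their closure is {F}.
Neither Schema1 nor Schema2 is contained in that closure, so the decomposition is lossy.

No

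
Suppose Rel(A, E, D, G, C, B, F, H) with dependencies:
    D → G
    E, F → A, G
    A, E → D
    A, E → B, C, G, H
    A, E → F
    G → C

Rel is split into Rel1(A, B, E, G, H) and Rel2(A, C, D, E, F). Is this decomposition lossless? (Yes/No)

Rel1 ∩ Rel2 = {A, E}; its closure under F is {A, B, C, D, E, F, G, H}.
This includes all of Rel1, so the common attributes are a superkey of Rel1 — the join is lossless.

Yes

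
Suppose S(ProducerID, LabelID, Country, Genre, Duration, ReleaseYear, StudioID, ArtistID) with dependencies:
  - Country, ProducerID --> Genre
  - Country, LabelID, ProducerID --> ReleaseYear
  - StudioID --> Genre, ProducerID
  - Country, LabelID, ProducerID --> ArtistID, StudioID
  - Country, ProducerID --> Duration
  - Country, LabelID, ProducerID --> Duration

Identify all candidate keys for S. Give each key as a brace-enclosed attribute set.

Attributes never on any right-hand side: {Country, LabelID} — every candidate key must contain all of them.
{Country, LabelID, ProducerID}⁺ = {ArtistID, Country, Duration, Genre, LabelID, ProducerID, ReleaseYear, StudioID} — all of the relation — so {Country, LabelID, ProducerID} is a candidate key.
{Country, LabelID, StudioID}⁺ = {ArtistID, Country, Duration, Genre, LabelID, ProducerID, ReleaseYear, StudioID} — all of the relation — so {Country, LabelID, StudioID} is a candidate key.
Any other superkey properly contains one of these, so there are no further candidate keys.

{Country, LabelID, ProducerID}, {Country, LabelID, StudioID}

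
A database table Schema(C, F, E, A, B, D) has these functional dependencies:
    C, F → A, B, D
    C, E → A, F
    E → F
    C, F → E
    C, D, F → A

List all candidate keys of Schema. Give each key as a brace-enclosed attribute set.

{C, E}, {C, F}

Attributes never on any right-hand side: {C} — every candidate key must contain it.
{C, E}⁺ = {A, B, C, D, E, F}, which is every attribute, so {C, E} is a candidate key.
{C, F}⁺ = {A, B, C, D, E, F}, which is every attribute, so {C, F} is a candidate key.
Any other superkey properly contains one of these, so there are no further candidate keys.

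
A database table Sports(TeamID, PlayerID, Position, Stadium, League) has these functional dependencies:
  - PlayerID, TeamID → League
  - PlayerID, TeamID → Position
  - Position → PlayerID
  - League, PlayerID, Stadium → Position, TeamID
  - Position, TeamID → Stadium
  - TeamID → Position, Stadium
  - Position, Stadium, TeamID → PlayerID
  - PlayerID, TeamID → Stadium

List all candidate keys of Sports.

Closure of {TeamID} is {League, PlayerID, Position, Stadium, TeamID}, the whole schema; {TeamID} is a candidate key.
Closure of {League, PlayerID, Stadium} is {League, PlayerID, Position, Stadium, TeamID}, the whole schema; {League, PlayerID, Stadium} is a candidate key.
Closure of {League, Position, Stadium} is {League, PlayerID, Position, Stadium, TeamID}, the whole schema; {League, Position, Stadium} is a candidate key.
Any other superkey properly contains one of these, so there are no further candidate keys.

{League, PlayerID, Stadium}, {League, Position, Stadium}, {TeamID}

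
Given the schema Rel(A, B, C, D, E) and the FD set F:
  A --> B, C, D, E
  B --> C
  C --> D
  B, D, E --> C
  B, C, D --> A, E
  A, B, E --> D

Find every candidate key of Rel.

{A}, {B}

{A} is a candidate key since {A}⁺ = {A, B, C, D, E} covers every attribute.
{B} is a candidate key since {B}⁺ = {A, B, C, D, E} covers every attribute.
These are minimal and exhaustive — every other superkey contains one of them.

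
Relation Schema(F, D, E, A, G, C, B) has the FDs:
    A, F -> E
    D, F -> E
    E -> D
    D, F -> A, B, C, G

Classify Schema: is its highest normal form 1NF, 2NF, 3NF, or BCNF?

Candidate keys: {A, F}, {D, F}, {E, F}. Prime attributes: {A, D, E, F}.
E -> D breaks BCNF: {E}⁺ = {D, E}, so {E} is not a superkey.
Since {D} ⊆ prime attributes and every other non-superkey FD also has a prime right side, the schema is in 3NF.

3NF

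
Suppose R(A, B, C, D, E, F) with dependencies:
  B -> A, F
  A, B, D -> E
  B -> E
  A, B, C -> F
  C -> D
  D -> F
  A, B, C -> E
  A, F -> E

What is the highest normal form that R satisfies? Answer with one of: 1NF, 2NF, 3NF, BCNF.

Candidate key: {B, C}. Prime attributes: {B, C}.
For B -> A, F we have {B}⁺ = {A, B, E, F}; {B} is not a superkey, so BCNF fails.
B -> A, F has non-prime {A, F} on the right and a non-superkey on the left, so 3NF fails.
The proper key subset {B} of {B, C} determines non-prime {A, E, F}, so the relation is not even in 2NF.

1NF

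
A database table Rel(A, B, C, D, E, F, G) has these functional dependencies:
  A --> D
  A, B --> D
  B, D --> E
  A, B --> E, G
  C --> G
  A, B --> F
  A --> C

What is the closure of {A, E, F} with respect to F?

{A, C, D, E, F, G}

Start with {A, E, F}.
A --> D applies; add {D} → now {A, D, E, F}.
A --> C applies; add {C} → now {A, C, D, E, F}.
C --> G applies; add {G} → now {A, C, D, E, F, G}.
No further FD applies.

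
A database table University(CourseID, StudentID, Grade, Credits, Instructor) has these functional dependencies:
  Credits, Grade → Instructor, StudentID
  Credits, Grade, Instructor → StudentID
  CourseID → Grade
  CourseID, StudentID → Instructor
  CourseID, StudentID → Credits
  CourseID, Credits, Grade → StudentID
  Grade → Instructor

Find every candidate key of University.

{CourseID, Credits}, {CourseID, StudentID}

Attributes never on any right-hand side: {CourseID} — every candidate key must contain it.
{CourseID, Credits}⁺ = {CourseID, Credits, Grade, Instructor, StudentID}, which is every attribute, so {CourseID, Credits} is a candidate key.
{CourseID, StudentID}⁺ = {CourseID, Credits, Grade, Instructor, StudentID}, which is every attribute, so {CourseID, StudentID} is a candidate key.
Any other superkey properly contains one of these, so there are no further candidate keys.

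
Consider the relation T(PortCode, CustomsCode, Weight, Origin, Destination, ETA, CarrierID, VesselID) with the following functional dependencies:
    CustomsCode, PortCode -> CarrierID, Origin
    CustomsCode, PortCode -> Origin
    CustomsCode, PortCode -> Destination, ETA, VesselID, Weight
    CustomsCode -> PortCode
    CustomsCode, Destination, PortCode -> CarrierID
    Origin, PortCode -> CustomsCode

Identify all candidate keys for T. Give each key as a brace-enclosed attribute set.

{CustomsCode}, {Origin, PortCode}

{CustomsCode} is a candidate key since {CustomsCode}⁺ = {CarrierID, CustomsCode, Destination, ETA, Origin, PortCode, VesselID, Weight} covers every attribute.
{Origin, PortCode} is a candidate key since {Origin, PortCode}⁺ = {CarrierID, CustomsCode, Destination, ETA, Origin, PortCode, VesselID, Weight} covers every attribute.
No proper subset of any of these is a key, and no other minimal superkey exists.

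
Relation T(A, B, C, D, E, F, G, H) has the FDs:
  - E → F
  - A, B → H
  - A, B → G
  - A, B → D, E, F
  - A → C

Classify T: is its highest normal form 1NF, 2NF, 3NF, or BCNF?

1NF

Candidate key: {A, B}. Prime attributes: {A, B}.
E → F breaks BCNF: {E}⁺ = {E, F}, so {E} is not a superkey.
Because {F} is non-prime and the left side of E → F is not a superkey, the relation is not in 3NF.
Since {A} ⊂ {A, B} and {A}⁺ ⊇ {C} with {C} non-prime, there is a partial dependency; 2NF fails.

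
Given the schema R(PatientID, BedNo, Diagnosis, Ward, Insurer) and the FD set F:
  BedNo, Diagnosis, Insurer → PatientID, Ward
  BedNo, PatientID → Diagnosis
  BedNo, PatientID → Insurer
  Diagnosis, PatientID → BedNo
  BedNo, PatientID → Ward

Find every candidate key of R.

Closure of {BedNo, PatientID} is {BedNo, Diagnosis, Insurer, PatientID, Ward}, the whole schema; {BedNo, PatientID} is a candidate key.
Closure of {Diagnosis, PatientID} is {BedNo, Diagnosis, Insurer, PatientID, Ward}, the whole schema; {Diagnosis, PatientID} is a candidate key.
Closure of {BedNo, Diagnosis, Insurer} is {BedNo, Diagnosis, Insurer, PatientID, Ward}, the whole schema; {BedNo, Diagnosis, Insurer} is a candidate key.
These are minimal and exhaustive — every other superkey contains one of them.

{BedNo, Diagnosis, Insurer}, {BedNo, PatientID}, {Diagnosis, PatientID}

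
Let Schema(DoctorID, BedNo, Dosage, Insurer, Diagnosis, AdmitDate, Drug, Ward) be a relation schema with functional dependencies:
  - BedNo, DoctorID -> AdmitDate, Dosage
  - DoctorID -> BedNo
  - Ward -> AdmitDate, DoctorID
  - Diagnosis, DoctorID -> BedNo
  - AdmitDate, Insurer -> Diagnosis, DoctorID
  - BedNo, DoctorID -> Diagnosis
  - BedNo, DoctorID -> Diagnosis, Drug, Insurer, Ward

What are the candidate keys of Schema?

{DoctorID}⁺ = {AdmitDate, BedNo, Diagnosis, DoctorID, Dosage, Drug, Insurer, Ward}, which is every attribute, so {DoctorID} is a candidate key.
{Ward}⁺ = {AdmitDate, BedNo, Diagnosis, DoctorID, Dosage, Drug, Insurer, Ward}, which is every attribute, so {Ward} is a candidate key.
{AdmitDate, Insurer}⁺ = {AdmitDate, BedNo, Diagnosis, DoctorID, Dosage, Drug, Insurer, Ward}, which is every attribute, so {AdmitDate, Insurer} is a candidate key.
Any other superkey properly contains one of these, so there are no further candidate keys.

{AdmitDate, Insurer}, {DoctorID}, {Ward}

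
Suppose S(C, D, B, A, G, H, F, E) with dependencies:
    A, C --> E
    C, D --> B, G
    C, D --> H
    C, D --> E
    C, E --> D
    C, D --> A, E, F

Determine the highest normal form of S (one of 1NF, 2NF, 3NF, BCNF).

BCNF

Candidate keys: {A, C}, {C, D}, {C, E}. Prime attributes: {A, C, D, E}.
The left-hand side of every FD is a superkey, so BCNF is satisfied.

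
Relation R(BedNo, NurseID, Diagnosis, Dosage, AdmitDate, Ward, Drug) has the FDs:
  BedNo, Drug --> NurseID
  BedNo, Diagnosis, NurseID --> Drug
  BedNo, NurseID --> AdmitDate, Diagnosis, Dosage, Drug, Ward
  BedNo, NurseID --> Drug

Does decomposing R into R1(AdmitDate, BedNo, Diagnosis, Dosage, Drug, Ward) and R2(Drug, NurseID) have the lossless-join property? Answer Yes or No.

R1 ∩ R2 = {Drug}; its closure under F is {Drug}.
Neither R1 nor R2 is contained in that closure, so the decomposition is lossy.

No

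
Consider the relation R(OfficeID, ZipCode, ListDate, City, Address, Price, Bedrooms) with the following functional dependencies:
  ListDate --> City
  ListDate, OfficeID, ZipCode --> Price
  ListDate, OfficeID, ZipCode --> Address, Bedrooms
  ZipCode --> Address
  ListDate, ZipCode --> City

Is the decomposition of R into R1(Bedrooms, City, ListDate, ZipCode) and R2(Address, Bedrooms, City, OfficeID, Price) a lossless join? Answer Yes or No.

Common attributes: {Bedrooms, City}; their closure is {Bedrooms, City}.
Neither R1 nor R2 is contained in that closure, so the decomposition is lossy.

No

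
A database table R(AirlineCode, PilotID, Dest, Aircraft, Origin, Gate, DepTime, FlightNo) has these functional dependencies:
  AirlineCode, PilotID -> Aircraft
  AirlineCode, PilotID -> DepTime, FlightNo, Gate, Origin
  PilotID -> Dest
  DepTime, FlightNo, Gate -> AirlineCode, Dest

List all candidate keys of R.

{AirlineCode, PilotID}, {DepTime, FlightNo, Gate, PilotID}

Attributes never on any right-hand side: {PilotID} — every candidate key must contain it.
{AirlineCode, PilotID}⁺ = {Aircraft, AirlineCode, DepTime, Dest, FlightNo, Gate, Origin, PilotID}, which is every attribute, so {AirlineCode, PilotID} is a candidate key.
{DepTime, FlightNo, Gate, PilotID}⁺ = {Aircraft, AirlineCode, DepTime, Dest, FlightNo, Gate, Origin, PilotID}, which is every attribute, so {DepTime, FlightNo, Gate, PilotID} is a candidate key.
These are minimal and exhaustive — every other superkey contains one of them.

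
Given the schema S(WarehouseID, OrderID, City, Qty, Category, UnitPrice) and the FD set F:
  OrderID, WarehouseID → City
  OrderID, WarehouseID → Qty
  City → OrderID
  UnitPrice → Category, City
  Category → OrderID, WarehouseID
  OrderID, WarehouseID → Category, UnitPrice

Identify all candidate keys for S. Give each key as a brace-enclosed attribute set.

Closure of {Category} is {Category, City, OrderID, Qty, UnitPrice, WarehouseID}, the whole schema; {Category} is a candidate key.
Closure of {UnitPrice} is {Category, City, OrderID, Qty, UnitPrice, WarehouseID}, the whole schema; {UnitPrice} is a candidate key.
Closure of {City, WarehouseID} is {Category, City, OrderID, Qty, UnitPrice, WarehouseID}, the whole schema; {City, WarehouseID} is a candidate key.
Closure of {OrderID, WarehouseID} is {Category, City, OrderID, Qty, UnitPrice, WarehouseID}, the whole schema; {OrderID, WarehouseID} is a candidate key.
No proper subset of any of these is a key, and no other minimal superkey exists.

{Category}, {City, WarehouseID}, {OrderID, WarehouseID}, {UnitPrice}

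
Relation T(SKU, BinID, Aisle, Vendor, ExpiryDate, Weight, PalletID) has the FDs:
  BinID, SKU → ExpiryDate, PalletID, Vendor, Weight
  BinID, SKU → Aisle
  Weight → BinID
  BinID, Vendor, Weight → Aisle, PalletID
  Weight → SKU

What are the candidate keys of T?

{Weight}⁺ = {Aisle, BinID, ExpiryDate, PalletID, SKU, Vendor, Weight}, which is every attribute, so {Weight} is a candidate key.
{BinID, SKU}⁺ = {Aisle, BinID, ExpiryDate, PalletID, SKU, Vendor, Weight}, which is every attribute, so {BinID, SKU} is a candidate key.
These are minimal and exhaustive — every other superkey contains one of them.

{BinID, SKU}, {Weight}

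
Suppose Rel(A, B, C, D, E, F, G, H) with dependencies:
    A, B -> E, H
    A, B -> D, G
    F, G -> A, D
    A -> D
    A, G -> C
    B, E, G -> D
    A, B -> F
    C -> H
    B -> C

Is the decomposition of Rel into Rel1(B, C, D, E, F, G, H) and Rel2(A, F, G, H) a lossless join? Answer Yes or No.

Rel1 ∩ Rel2 = {F, G, H}; its closure under F is {A, C, D, F, G, H}.
Rel2 is contained in that closure, so Rel1 ∩ Rel2 -> Rel2 holds and the join is lossless.

Yes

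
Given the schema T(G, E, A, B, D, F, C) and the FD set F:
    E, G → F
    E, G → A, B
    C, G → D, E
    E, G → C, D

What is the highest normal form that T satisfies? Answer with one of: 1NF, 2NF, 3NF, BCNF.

Candidate keys: {C, G}, {E, G}. Prime attributes: {C, E, G}.
Every FD has a superkey on the left, so the relation is in BCNF.

BCNF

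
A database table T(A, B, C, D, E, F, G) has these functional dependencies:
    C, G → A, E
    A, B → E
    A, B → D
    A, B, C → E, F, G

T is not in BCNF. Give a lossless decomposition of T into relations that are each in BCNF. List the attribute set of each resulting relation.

{A, C, E, G}; {B, C, D, F, G}

Candidate keys of the original relation: {A, B, C}, {B, C, G}.
Within {A, B, C, D, E, F, G}: {C, G}⁺ ∩ {A, B, C, D, E, F, G} = {A, C, E, G}, not the whole set, so C, G → A, E violates BCNF; decompose into {A, C, E, G} and {B, C, D, F, G}.
{A, C, E, G} is in BCNF.
{B, C, D, F, G} is in BCNF.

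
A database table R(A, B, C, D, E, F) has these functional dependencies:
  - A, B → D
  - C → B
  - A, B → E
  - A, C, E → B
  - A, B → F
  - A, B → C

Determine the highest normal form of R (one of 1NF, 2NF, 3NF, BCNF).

Candidate keys: {A, B}, {A, C}. Prime attributes: {A, B, C}.
C → B: {C}⁺ = {B, C}, which is not all of the attributes, so the left side is not a superkey — BCNF is violated.
Its right-hand attributes {B} are all prime, as are those of every other non-superkey FD — the relation is in 3NF.

3NF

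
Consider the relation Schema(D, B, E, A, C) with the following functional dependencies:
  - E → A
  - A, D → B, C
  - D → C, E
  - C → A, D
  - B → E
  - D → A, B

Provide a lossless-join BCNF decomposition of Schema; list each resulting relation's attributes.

{A, E}; {B, C, D}; {B, E}

Candidate keys of the original relation: {C}, {D}.
In {A, B, C, D, E}, {E} is not a superkey ({E}⁺ restricted to this set is {A, E}), so split on E → A into {A, E} and {B, C, D, E}.
{A, E}: every determinant is a superkey — BCNF.
In {B, C, D, E}, {B} is not a superkey ({B}⁺ restricted to this set is {B, E}), so split on B → E into {B, E} and {B, C, D}.
{B, E}: every determinant is a superkey — BCNF.
{B, C, D}: every determinant is a superkey — BCNF.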